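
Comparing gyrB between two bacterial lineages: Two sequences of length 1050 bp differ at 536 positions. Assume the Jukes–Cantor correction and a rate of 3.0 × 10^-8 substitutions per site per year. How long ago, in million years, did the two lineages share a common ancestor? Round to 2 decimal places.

14.27

p = 536/1050 ≈ 0.510476.
d = −(3/4) ln(1 − 4p/3) = −0.75 ln(1 − 0.680635) = −0.75 ln(0.319365)
  = −0.75 × (-1.141421) = 0.856066 substitutions/site.
Under a molecular clock d = 2μt, so t = d/(2μ) = 0.856066 / (2 × 3.0 × 10^-8) = 14.27 million years.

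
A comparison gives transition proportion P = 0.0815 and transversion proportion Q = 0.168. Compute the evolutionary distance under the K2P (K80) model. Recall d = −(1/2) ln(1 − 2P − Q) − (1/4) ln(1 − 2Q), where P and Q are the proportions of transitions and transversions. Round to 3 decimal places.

Under the Kimura two-parameter model, d = −½ ln(1 − 2P − Q) − ¼ ln(1 − 2Q).
1 − 2P − Q = 0.669, giving −½ ln(0.669) = 0.200986.
1 − 2Q = 0.664, giving −¼ ln(0.664) = 0.102368.
d = 0.200986 + 0.102368 = 0.303354.

0.303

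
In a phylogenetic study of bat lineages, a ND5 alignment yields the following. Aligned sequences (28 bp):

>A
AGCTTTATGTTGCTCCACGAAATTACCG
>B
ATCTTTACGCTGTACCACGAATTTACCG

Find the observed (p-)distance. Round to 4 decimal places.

The sequences differ at 6 of 28 positions (sites 2, 8, 10, 13, 14, 22).
p = 6/28 = 0.214285… ≈ 0.2143 (to 4 d.p.).

0.2143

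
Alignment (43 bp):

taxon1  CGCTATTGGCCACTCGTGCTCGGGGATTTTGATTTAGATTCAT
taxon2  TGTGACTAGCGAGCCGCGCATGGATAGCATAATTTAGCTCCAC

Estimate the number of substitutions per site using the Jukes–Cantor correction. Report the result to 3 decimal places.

0.726

The sequences differ at 20 of 43 sites, so p = 20/43 ≈ 0.465116.
d = −(3/4) ln(1 − 4p/3) = −0.75 ln(1 − 0.620155) = −0.75 ln(0.379845)
  = −0.75 × (-0.967992) = 0.725994 substitutions/site.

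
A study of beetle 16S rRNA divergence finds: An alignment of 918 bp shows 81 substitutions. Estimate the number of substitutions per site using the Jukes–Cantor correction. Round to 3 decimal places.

0.094

p = 81/918 ≈ 0.088235.
d = −(3/4) ln(1 − 4p/3) = −0.75 ln(1 − 0.117647) = −0.75 ln(0.882353)
  = −0.75 × (-0.125163) = 0.093872 substitutions/site.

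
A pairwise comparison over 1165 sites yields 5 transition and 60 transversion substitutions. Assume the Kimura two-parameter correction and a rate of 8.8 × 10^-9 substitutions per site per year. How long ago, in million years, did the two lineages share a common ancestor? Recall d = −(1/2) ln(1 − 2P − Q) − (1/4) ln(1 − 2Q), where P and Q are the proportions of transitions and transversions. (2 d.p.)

3.30

P = 5/1165 ≈ 0.004292 and Q = 60/1165 ≈ 0.051502.
Under the Kimura two-parameter model, d = −½ ln(1 − 2P − Q) − ¼ ln(1 − 2Q).
1 − 2P − Q = 0.939914, giving −½ ln(0.939914) = 0.030983.
1 − 2Q = 0.896996, giving −¼ ln(0.896996) = 0.027176.
d = 0.030983 + 0.027176 = 0.058159.
Under a molecular clock d = 2μt, so t = d/(2μ) = 0.058159 / (2 × 8.8 × 10^-9) = 3.30 million years.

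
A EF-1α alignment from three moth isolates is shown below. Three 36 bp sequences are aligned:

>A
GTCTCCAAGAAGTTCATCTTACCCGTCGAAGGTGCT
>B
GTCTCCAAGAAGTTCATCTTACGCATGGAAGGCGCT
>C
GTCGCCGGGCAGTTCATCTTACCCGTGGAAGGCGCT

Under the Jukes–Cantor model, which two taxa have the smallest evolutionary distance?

A and B

A–B: 4/36 differ, p = 0.111, d = 0.120.
A–C: 6/36 differ, p = 0.167, d = 0.188.
B–C: 6/36 differ, p = 0.167, d = 0.188.
The smallest distance is between A and B.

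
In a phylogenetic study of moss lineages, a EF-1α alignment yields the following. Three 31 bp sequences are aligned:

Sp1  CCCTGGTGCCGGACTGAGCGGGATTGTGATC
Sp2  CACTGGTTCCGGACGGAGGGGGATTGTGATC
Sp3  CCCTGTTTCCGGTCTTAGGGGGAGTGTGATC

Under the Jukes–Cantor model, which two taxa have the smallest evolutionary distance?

Sp1–Sp2: 4/31 differ, p = 0.129, d = 0.142.
Sp1–Sp3: 6/31 differ, p = 0.194, d = 0.224.
Sp2–Sp3: 6/31 differ, p = 0.194, d = 0.224.
The smallest distance is between Sp1 and Sp2.

Sp1 and Sp2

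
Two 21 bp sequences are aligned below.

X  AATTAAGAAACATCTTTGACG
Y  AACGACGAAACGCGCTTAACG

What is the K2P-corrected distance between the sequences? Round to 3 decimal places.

0.567

Of 21 sites, 5 differences are transitions and 3 are transversions, so P = 5/21 ≈ 0.238095 and Q = 3/21 ≈ 0.142857.
Under the Kimura two-parameter model, d = −½ ln(1 − 2P − Q) − ¼ ln(1 − 2Q).
1 − 2P − Q = 0.380953, giving −½ ln(0.380953) = 0.482540.
1 − 2Q = 0.714286, giving −¼ ln(0.714286) = 0.084118.
d = 0.482540 + 0.084118 = 0.566658.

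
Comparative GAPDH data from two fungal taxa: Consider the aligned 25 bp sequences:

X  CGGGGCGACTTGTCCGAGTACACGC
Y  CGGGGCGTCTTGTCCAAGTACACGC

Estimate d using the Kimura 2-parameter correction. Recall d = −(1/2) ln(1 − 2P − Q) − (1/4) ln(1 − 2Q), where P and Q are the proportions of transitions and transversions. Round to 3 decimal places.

0.085

Of 25 sites, 1 differences are transitions and 1 are transversions, so P = 1/25 = 0.04 and Q = 1/25 = 0.04.
Under the Kimura two-parameter model, d = −½ ln(1 − 2P − Q) − ¼ ln(1 − 2Q).
1 − 2P − Q = 0.88, giving −½ ln(0.88) = 0.063917.
1 − 2Q = 0.92, giving −¼ ln(0.92) = 0.020845.
d = 0.063917 + 0.020845 = 0.084762.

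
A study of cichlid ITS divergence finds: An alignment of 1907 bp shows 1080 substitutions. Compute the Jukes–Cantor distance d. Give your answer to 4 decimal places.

1.0552

p = 1080/1907 ≈ 0.566335.
d = −(3/4) ln(1 − 4p/3) = −0.75 ln(1 − 0.755113) = −0.75 ln(0.244887)
  = −0.75 × (-1.406958) = 1.055219 substitutions/site.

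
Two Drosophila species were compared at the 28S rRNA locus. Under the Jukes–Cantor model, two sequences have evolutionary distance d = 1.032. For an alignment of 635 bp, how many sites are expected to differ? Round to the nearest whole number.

Invert JC69: p = (3/4)(1 − e^(−4d/3)) = 0.75 × (1 − e^(-1.376)) = 0.75 × (1 − 0.252587) = 0.560560.
Expected differing sites = pL ≈ 0.560560 × 635 = 355.9556 ≈ 356.

356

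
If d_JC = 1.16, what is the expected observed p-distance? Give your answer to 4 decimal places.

p = (3/4)(1 − e^(−4d/3)) = 0.75 × (1 − e^(-1.546667)) = 0.75 × (1 − 0.212957) = 0.590282.

0.5903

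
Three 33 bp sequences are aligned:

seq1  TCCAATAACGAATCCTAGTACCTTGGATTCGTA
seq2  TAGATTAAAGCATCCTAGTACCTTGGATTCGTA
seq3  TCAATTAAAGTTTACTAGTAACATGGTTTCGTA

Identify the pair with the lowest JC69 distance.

seq1–seq2: 5/33 differ, p = 0.152, d = 0.169.
seq1–seq3: 9/33 differ, p = 0.273, d = 0.339.
seq2–seq3: 8/33 differ, p = 0.242, d = 0.293.
The smallest distance is between seq1 and seq2.

seq1 and seq2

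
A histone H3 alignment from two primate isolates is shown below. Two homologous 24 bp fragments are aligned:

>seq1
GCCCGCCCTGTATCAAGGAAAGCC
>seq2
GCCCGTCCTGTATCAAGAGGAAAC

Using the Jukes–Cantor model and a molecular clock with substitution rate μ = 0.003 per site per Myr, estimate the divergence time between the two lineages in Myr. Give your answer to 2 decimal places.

50.68

The sequences differ at 6 of 24 sites (6, 18, 19, 20, 22, 23), so p = 6/24 = 0.25.
d = −(3/4) ln(1 − 4p/3) = −0.75 ln(1 − 0.333333) = −0.75 ln(0.666667)
  = −0.75 × (-0.405465) = 0.304099 substitutions/site.
Under a molecular clock d = 2μt, so t = d/(2μ) = 0.304099 / (2 × 0.003) = 50.68 Myr.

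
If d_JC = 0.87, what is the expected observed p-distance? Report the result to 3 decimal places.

p = (3/4)(1 − e^(−4d/3)) = 0.75 × (1 − e^(-1.16)) = 0.75 × (1 − 0.313486) = 0.514886.

0.515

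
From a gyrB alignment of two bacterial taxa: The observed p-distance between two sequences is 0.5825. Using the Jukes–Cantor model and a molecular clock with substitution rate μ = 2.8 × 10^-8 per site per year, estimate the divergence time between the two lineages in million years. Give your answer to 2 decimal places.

20.08

d = −(3/4) ln(1 − 4p/3) = −0.75 ln(1 − 0.776667) = −0.75 ln(0.223333)
  = −0.75 × (-1.499091) = 1.124318 substitutions/site.
Under a molecular clock d = 2μt, so t = d/(2μ) = 1.124318 / (2 × 2.8 × 10^-8) = 20.08 million years.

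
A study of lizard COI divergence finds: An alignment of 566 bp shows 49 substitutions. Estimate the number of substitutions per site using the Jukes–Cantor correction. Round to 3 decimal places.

0.092

p = 49/566 ≈ 0.086572.
d = −(3/4) ln(1 − 4p/3) = −0.75 ln(1 − 0.115429) = −0.75 ln(0.884571)
  = −0.75 × (-0.122652) = 0.091989 substitutions/site.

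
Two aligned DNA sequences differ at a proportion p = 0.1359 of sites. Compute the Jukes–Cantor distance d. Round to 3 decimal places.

0.150

d = −(3/4) ln(1 − 4p/3) = −0.75 ln(1 − 0.1812) = −0.75 ln(0.8188)
  = −0.75 × (-0.199915) = 0.149936 substitutions/site.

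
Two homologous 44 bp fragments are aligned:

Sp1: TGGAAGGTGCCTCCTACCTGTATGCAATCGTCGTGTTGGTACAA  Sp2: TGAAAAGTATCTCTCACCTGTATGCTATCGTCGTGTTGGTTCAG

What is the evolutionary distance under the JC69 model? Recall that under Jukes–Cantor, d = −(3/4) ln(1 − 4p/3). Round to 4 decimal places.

0.2388

The sequences differ at 9 of 44 sites (3, 6, 9, 10, 14, 15, 26, 41, 44), so p = 9/44 ≈ 0.204545.
d = −(3/4) ln(1 − 4p/3) = −0.75 ln(1 − 0.272727) = −0.75 ln(0.727273)
  = −0.75 × (-0.318453) = 0.238840 substitutions/site.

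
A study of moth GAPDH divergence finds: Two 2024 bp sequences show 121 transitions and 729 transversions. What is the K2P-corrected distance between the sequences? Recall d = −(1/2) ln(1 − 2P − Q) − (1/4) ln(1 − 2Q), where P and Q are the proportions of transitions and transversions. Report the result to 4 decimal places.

0.6453

P = 121/2024 ≈ 0.059783 and Q = 729/2024 ≈ 0.360178.
Under the Kimura two-parameter model, d = −½ ln(1 − 2P − Q) − ¼ ln(1 − 2Q).
1 − 2P − Q = 0.520256, giving −½ ln(0.520256) = 0.326717.
1 − 2Q = 0.279644, giving −¼ ln(0.279644) = 0.318559.
d = 0.326717 + 0.318559 = 0.645276.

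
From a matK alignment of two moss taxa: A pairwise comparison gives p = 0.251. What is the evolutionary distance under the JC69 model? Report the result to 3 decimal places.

0.306

d = −(3/4) ln(1 − 4p/3) = −0.75 ln(1 − 0.334667) = −0.75 ln(0.665333)
  = −0.75 × (-0.407468) = 0.305601 substitutions/site.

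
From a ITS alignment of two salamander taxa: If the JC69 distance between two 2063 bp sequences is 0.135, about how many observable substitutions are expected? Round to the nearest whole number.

Invert JC69: p = (3/4)(1 − e^(−4d/3)) = 0.75 × (1 − e^(-0.18)) = 0.75 × (1 − 0.835270) = 0.123548.
Expected differing sites = pL ≈ 0.123548 × 2063 = 254.879524 ≈ 255.

255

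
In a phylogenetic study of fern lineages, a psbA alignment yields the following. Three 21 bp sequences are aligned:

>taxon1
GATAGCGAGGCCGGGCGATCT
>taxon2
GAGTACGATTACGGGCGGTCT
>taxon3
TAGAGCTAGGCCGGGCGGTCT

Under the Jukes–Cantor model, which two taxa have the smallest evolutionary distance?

taxon1 and taxon3

taxon1–taxon2: 7/21 differ, p = 0.333, d = 0.441.
taxon1–taxon3: 4/21 differ, p = 0.190, d = 0.220.
taxon2–taxon3: 7/21 differ, p = 0.333, d = 0.441.
The smallest distance is between taxon1 and taxon3.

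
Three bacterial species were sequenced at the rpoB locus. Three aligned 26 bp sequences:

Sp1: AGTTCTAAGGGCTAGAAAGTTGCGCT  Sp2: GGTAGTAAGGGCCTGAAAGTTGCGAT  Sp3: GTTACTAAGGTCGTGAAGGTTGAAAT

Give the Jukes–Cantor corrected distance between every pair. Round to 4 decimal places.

Sp1–Sp2: 6/26 sites differ → p ≈ 0.230769, d = −0.75 ln(1 − 0.307692) = 0.275793 ≈ 0.2758.
Sp1–Sp3: 10/26 sites differ → p ≈ 0.384615, d = −0.75 ln(1 − 0.51282) = 0.539341 ≈ 0.5393.
Sp2–Sp3: 7/26 sites differ → p ≈ 0.269231, d = −0.75 ln(1 − 0.358975) = 0.333515 ≈ 0.3335.

d(Sp1,Sp2) = 0.2758, d(Sp1,Sp3) = 0.5393, d(Sp2,Sp3) = 0.3335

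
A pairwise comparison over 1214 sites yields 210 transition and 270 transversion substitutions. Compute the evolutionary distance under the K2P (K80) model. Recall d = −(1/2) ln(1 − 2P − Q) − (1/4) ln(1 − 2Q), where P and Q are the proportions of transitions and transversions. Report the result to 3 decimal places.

0.567

P = 210/1214 ≈ 0.172982 and Q = 270/1214 ≈ 0.222405.
Under the Kimura two-parameter model, d = −½ ln(1 − 2P − Q) − ¼ ln(1 − 2Q).
1 − 2P − Q = 0.431631, giving −½ ln(0.431631) = 0.420092.
1 − 2Q = 0.55519, giving −¼ ln(0.55519) = 0.147111.
d = 0.420092 + 0.147111 = 0.567203.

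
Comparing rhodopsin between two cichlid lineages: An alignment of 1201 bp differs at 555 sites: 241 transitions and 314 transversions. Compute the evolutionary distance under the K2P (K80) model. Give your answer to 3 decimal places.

P = 241/1201 ≈ 0.200666 and Q = 314/1201 ≈ 0.261449.
Under the Kimura two-parameter model, d = −½ ln(1 − 2P − Q) − ¼ ln(1 − 2Q).
1 − 2P − Q = 0.337219, giving −½ ln(0.337219) = 0.543511.
1 − 2Q = 0.477102, giving −¼ ln(0.477102) = 0.185006.
d = 0.543511 + 0.185006 = 0.728517.

0.729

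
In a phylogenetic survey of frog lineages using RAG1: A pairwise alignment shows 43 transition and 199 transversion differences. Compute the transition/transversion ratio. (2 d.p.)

0.22

R = 43/199 = 0.216080… ≈ 0.22 (to 2 d.p.).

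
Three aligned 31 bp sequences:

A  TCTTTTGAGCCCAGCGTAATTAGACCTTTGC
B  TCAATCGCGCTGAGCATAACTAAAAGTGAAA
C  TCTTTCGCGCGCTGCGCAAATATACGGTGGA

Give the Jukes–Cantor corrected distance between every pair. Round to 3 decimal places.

A–B: 15/31 sites differ → p ≈ 0.483871, d = −0.75 ln(1 − 0.645161) = 0.777068 ≈ 0.777.
A–C: 11/31 sites differ → p ≈ 0.354839, d = −0.75 ln(1 − 0.473119) = 0.480585 ≈ 0.481.
B–C: 14/31 sites differ → p ≈ 0.451613, d = −0.75 ln(1 − 0.602151) = 0.691262 ≈ 0.691.

d(A,B) = 0.777, d(A,C) = 0.481, d(B,C) = 0.691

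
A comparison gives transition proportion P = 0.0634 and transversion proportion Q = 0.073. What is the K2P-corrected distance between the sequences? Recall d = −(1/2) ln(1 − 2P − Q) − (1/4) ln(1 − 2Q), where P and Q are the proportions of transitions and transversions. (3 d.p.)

0.151

Under the Kimura two-parameter model, d = −½ ln(1 − 2P − Q) − ¼ ln(1 − 2Q).
1 − 2P − Q = 0.8002, giving −½ ln(0.8002) = 0.111447.
1 − 2Q = 0.854, giving −¼ ln(0.854) = 0.039456.
d = 0.111447 + 0.039456 = 0.150903.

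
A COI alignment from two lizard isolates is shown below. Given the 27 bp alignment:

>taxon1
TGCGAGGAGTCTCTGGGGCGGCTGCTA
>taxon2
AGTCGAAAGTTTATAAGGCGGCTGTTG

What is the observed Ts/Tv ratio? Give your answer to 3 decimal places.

3.000

Transitions are A↔G and C↔T; transversions are all other mismatches.
Transitions: 9. Transversions: 3.
R = 9/3 = 3.000.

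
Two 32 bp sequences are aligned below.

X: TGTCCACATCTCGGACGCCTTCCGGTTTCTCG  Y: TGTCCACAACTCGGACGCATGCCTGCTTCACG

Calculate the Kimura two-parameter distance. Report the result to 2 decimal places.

Of 32 sites, 1 differences are transitions and 5 are transversions, so P = 1/32 = 0.03125 and Q = 5/32 = 0.15625.
Under the Kimura two-parameter model, d = −½ ln(1 − 2P − Q) − ¼ ln(1 − 2Q).
1 − 2P − Q = 0.78125, giving −½ ln(0.78125) = 0.123430.
1 − 2Q = 0.6875, giving −¼ ln(0.6875) = 0.093673.
d = 0.123430 + 0.093673 = 0.217103.

0.22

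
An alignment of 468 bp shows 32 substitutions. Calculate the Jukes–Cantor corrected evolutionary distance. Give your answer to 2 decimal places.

p = 32/468 ≈ 0.068376.
d = −(3/4) ln(1 − 4p/3) = −0.75 ln(1 − 0.091168) = −0.75 ln(0.908832)
  = −0.75 × (-0.095595) = 0.071696 substitutions/site.

0.07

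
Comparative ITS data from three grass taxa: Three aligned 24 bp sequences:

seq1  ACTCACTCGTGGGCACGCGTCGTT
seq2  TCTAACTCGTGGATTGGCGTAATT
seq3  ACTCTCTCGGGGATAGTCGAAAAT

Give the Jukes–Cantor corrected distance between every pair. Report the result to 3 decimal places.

d(seq1,seq2) = 0.441, d(seq1,seq3) = 0.608, d(seq2,seq3) = 0.441

seq1–seq2: 8/24 sites differ → p ≈ 0.333333, d = −0.75 ln(1 − 0.444444) = 0.440839 ≈ 0.441.
seq1–seq3: 10/24 sites differ → p ≈ 0.416667, d = −0.75 ln(1 − 0.555556) = 0.608198 ≈ 0.608.
seq2–seq3: 8/24 sites differ → p ≈ 0.333333, d = −0.75 ln(1 − 0.444444) = 0.440839 ≈ 0.441.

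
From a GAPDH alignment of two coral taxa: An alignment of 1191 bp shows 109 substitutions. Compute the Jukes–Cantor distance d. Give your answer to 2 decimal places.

0.10

p = 109/1191 ≈ 0.09152.
d = −(3/4) ln(1 − 4p/3) = −0.75 ln(1 − 0.122027) = −0.75 ln(0.877973)
  = −0.75 × (-0.130139) = 0.097604 substitutions/site.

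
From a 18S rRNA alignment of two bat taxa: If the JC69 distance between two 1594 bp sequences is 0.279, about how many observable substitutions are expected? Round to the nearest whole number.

371

Invert JC69: p = (3/4)(1 − e^(−4d/3)) = 0.75 × (1 − e^(-0.372)) = 0.75 × (1 − 0.689354) = 0.232985.
Expected differing sites = pL ≈ 0.232985 × 1594 = 371.37809 ≈ 371.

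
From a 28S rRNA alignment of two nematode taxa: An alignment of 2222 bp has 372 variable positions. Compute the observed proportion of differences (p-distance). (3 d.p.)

0.167

p = 372/2222 = 0.167416… ≈ 0.167 (to 3 d.p.).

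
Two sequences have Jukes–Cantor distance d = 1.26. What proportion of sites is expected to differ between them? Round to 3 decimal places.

p = (3/4)(1 − e^(−4d/3)) = 0.75 × (1 − e^(-1.68)) = 0.75 × (1 − 0.186374) = 0.610220.

0.610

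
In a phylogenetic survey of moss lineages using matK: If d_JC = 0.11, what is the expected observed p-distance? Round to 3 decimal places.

0.102

p = (3/4)(1 − e^(−4d/3)) = 0.75 × (1 − e^(-0.146667)) = 0.75 × (1 − 0.863582) = 0.102314.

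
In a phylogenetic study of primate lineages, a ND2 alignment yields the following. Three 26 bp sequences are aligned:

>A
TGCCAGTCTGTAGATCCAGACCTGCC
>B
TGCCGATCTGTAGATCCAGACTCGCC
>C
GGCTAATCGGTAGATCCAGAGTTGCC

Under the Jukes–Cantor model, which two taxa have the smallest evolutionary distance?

A–B: 4/26 differ, p = 0.154, d = 0.172.
A–C: 6/26 differ, p = 0.231, d = 0.276.
B–C: 6/26 differ, p = 0.231, d = 0.276.
The smallest distance is between A and B.

A and B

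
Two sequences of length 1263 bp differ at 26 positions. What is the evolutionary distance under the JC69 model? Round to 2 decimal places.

0.02

p = 26/1263 ≈ 0.020586.
d = −(3/4) ln(1 − 4p/3) = −0.75 ln(1 − 0.027448) = −0.75 ln(0.972552)
  = −0.75 × (-0.027832) = 0.020874 substitutions/site.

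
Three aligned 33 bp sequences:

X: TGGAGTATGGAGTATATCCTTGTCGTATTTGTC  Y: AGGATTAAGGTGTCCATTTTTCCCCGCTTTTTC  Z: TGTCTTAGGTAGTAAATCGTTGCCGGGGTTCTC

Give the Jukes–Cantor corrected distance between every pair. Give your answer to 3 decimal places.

X–Y: 14/33 sites differ → p ≈ 0.424242, d = −0.75 ln(1 − 0.565656) = 0.625439 ≈ 0.625.
X–Z: 12/33 sites differ → p ≈ 0.363636, d = −0.75 ln(1 − 0.484848) = 0.497470 ≈ 0.497.
Y–Z: 15/33 sites differ → p ≈ 0.454545, d = −0.75 ln(1 − 0.60606) = 0.698667 ≈ 0.699.

d(X,Y) = 0.625, d(X,Z) = 0.497, d(Y,Z) = 0.699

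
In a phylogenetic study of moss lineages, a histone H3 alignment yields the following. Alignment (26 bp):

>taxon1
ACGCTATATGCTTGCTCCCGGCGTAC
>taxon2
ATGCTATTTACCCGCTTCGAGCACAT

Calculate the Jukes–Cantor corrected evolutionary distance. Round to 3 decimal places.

0.623

The sequences differ at 11 of 26 sites, so p = 11/26 ≈ 0.423077.
d = −(3/4) ln(1 − 4p/3) = −0.75 ln(1 − 0.564103) = −0.75 ln(0.435897)
  = −0.75 × (-0.830349) = 0.622762 substitutions/site.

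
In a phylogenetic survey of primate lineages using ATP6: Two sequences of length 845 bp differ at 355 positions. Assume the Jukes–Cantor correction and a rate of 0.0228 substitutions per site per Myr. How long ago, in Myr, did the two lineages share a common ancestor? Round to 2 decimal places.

p = 355/845 ≈ 0.420118.
d = −(3/4) ln(1 − 4p/3) = −0.75 ln(1 − 0.560157) = −0.75 ln(0.439843)
  = −0.75 × (-0.821337) = 0.616003 substitutions/site.
Under a molecular clock d = 2μt, so t = d/(2μ) = 0.616003 / (2 × 0.0228) = 13.51 Myr.

13.51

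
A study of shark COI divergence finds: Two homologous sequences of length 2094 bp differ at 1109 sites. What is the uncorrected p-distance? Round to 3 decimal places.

0.530

p = 1109/2094 = 0.529608… ≈ 0.530 (to 3 d.p.).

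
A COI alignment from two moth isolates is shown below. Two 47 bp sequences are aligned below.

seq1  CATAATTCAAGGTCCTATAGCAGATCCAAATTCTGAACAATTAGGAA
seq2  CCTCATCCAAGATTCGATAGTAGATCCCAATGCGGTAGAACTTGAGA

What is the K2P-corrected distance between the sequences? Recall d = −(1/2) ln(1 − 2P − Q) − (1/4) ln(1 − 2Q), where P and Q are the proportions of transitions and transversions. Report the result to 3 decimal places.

Of 47 sites, 7 differences are transitions and 9 are transversions, so P = 7/47 ≈ 0.148936 and Q = 9/47 ≈ 0.191489.
Under the Kimura two-parameter model, d = −½ ln(1 − 2P − Q) − ¼ ln(1 − 2Q).
1 − 2P − Q = 0.510639, giving −½ ln(0.510639) = 0.336046.
1 − 2Q = 0.617022, giving −¼ ln(0.617022) = 0.120713.
d = 0.336046 + 0.120713 = 0.456759.

0.457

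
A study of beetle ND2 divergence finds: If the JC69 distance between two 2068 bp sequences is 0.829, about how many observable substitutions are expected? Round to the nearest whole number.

1037

Invert JC69: p = (3/4)(1 − e^(−4d/3)) = 0.75 × (1 − e^(-1.105333)) = 0.75 × (1 − 0.331101) = 0.501674.
Expected differing sites = pL ≈ 0.501674 × 2068 = 1037.461832 ≈ 1037.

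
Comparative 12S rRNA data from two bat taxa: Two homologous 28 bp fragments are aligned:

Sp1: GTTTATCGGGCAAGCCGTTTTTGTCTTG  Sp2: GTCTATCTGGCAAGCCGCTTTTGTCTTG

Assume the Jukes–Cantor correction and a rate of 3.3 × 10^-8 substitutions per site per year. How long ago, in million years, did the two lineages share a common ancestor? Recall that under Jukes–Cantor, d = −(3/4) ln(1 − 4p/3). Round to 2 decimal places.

The sequences differ at 3 of 28 sites (3, 8, 18), so p = 3/28 ≈ 0.107143.
d = −(3/4) ln(1 − 4p/3) = −0.75 ln(1 − 0.142857) = −0.75 ln(0.857143)
  = −0.75 × (-0.154151) = 0.115613 substitutions/site.
Under a molecular clock d = 2μt, so t = d/(2μ) = 0.115613 / (2 × 3.3 × 10^-8) = 1.75 million years.

1.75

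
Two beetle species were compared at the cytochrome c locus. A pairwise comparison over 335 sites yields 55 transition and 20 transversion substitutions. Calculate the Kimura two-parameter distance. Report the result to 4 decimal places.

P = 55/335 ≈ 0.164179 and Q = 20/335 ≈ 0.059701.
Under the Kimura two-parameter model, d = −½ ln(1 − 2P − Q) − ¼ ln(1 − 2Q).
1 − 2P − Q = 0.611941, giving −½ ln(0.611941) = 0.245560.
1 − 2Q = 0.880598, giving −¼ ln(0.880598) = 0.031789.
d = 0.245560 + 0.031789 = 0.277349.

0.2773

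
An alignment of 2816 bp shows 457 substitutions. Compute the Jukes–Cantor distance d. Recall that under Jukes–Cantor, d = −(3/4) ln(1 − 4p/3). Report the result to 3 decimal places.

p = 457/2816 ≈ 0.162287.
d = −(3/4) ln(1 − 4p/3) = −0.75 ln(1 − 0.216383) = −0.75 ln(0.783617)
  = −0.75 × (-0.243835) = 0.182876 substitutions/site.

0.183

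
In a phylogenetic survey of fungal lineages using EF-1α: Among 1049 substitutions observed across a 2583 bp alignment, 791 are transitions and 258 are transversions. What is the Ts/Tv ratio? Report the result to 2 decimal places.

3.07

R = 791/258 = 3.065891… ≈ 3.07 (to 2 d.p.).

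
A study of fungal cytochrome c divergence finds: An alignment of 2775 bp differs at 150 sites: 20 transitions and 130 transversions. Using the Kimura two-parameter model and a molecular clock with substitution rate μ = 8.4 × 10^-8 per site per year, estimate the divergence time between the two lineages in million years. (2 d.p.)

0.33

P = 20/2775 ≈ 0.007207 and Q = 130/2775 ≈ 0.046847.
Under the Kimura two-parameter model, d = −½ ln(1 − 2P − Q) − ¼ ln(1 − 2Q).
1 − 2P − Q = 0.938739, giving −½ ln(0.938739) = 0.031609.
1 − 2Q = 0.906306, giving −¼ ln(0.906306) = 0.024595.
d = 0.031609 + 0.024595 = 0.056204.
Under a molecular clock d = 2μt, so t = d/(2μ) = 0.056204 / (2 × 8.4 × 10^-8) = 0.33 million years.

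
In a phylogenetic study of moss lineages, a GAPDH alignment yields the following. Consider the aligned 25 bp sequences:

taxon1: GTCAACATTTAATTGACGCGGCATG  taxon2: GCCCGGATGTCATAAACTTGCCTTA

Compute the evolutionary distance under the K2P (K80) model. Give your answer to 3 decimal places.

Of 25 sites, 5 differences are transitions and 8 are transversions, so P = 5/25 = 0.2 and Q = 8/25 = 0.32.
Under the Kimura two-parameter model, d = −½ ln(1 − 2P − Q) − ¼ ln(1 − 2Q).
1 − 2P − Q = 0.28, giving −½ ln(0.28) = 0.636483.
1 − 2Q = 0.36, giving −¼ ln(0.36) = 0.255413.
d = 0.636483 + 0.255413 = 0.891896.

0.892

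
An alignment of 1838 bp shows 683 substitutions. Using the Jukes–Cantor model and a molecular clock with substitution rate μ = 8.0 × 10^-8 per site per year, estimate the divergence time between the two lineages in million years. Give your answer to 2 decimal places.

3.21

p = 683/1838 ≈ 0.3716.
d = −(3/4) ln(1 − 4p/3) = −0.75 ln(1 − 0.495467) = −0.75 ln(0.504533)
  = −0.75 × (-0.684122) = 0.513092 substitutions/site.
Under a molecular clock d = 2μt, so t = d/(2μ) = 0.513092 / (2 × 8.0 × 10^-8) = 3.21 million years.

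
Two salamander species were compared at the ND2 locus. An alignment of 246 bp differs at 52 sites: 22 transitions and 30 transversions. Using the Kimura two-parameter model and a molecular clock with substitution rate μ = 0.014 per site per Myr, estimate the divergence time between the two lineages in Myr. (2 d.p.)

P = 22/246 ≈ 0.089431 and Q = 30/246 ≈ 0.121951.
Under the Kimura two-parameter model, d = −½ ln(1 − 2P − Q) − ¼ ln(1 − 2Q).
1 − 2P − Q = 0.699187, giving −½ ln(0.699187) = 0.178919.
1 − 2Q = 0.756098, giving −¼ ln(0.756098) = 0.069896.
d = 0.178919 + 0.069896 = 0.248815.
Under a molecular clock d = 2μt, so t = d/(2μ) = 0.248815 / (2 × 0.014) = 8.89 Myr.

8.89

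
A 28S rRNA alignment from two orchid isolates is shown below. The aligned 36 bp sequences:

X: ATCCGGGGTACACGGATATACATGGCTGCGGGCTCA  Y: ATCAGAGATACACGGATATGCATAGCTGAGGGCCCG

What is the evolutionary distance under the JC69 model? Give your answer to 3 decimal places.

0.264

The sequences differ at 8 of 36 sites (4, 6, 8, 20, 24, 29, 34, 36), so p = 8/36 ≈ 0.222222.
d = −(3/4) ln(1 − 4p/3) = −0.75 ln(1 − 0.296296) = −0.75 ln(0.703704)
  = −0.75 × (-0.351397) = 0.263548 substitutions/site.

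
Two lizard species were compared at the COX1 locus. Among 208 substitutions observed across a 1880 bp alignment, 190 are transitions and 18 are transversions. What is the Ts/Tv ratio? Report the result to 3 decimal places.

R = 190/18 = 10.555555… ≈ 10.556 (to 3 d.p.).

10.556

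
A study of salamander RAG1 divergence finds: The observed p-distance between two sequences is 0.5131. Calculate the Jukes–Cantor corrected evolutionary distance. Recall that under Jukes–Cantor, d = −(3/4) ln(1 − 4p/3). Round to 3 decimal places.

0.864

d = −(3/4) ln(1 − 4p/3) = −0.75 ln(1 − 0.684133) = −0.75 ln(0.315867)
  = −0.75 × (-1.152434) = 0.864326 substitutions/site.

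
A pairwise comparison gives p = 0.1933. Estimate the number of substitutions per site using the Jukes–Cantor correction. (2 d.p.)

0.22

d = −(3/4) ln(1 − 4p/3) = −0.75 ln(1 − 0.257733) = −0.75 ln(0.742267)
  = −0.75 × (-0.298046) = 0.223535 substitutions/site.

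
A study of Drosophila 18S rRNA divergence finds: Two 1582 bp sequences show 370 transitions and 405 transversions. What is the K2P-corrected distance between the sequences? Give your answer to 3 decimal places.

P = 370/1582 ≈ 0.233881 and Q = 405/1582 ≈ 0.256005.
Under the Kimura two-parameter model, d = −½ ln(1 − 2P − Q) − ¼ ln(1 − 2Q).
1 − 2P − Q = 0.276233, giving −½ ln(0.276233) = 0.643255.
1 − 2Q = 0.48799, giving −¼ ln(0.48799) = 0.179365.
d = 0.643255 + 0.179365 = 0.822620.

0.823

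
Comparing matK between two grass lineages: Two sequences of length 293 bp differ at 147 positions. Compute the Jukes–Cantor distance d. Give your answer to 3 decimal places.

0.829

p = 147/293 ≈ 0.501706.
d = −(3/4) ln(1 − 4p/3) = −0.75 ln(1 − 0.668941) = −0.75 ln(0.331059)
  = −0.75 × (-1.105459) = 0.829094 substitutions/site.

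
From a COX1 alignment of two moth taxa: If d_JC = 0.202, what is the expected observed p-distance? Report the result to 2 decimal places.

p = (3/4)(1 − e^(−4d/3)) = 0.75 × (1 − e^(-0.269333)) = 0.75 × (1 − 0.763889) = 0.177083.

0.18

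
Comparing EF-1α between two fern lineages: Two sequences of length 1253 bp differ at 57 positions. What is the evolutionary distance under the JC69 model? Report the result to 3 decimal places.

p = 57/1253 ≈ 0.045491.
d = −(3/4) ln(1 − 4p/3) = −0.75 ln(1 − 0.060655) = −0.75 ln(0.939345)
  = −0.75 × (-0.062572) = 0.046929 substitutions/site.

0.047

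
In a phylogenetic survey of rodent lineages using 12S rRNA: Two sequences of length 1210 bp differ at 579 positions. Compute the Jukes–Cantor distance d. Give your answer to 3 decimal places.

p = 579/1210 ≈ 0.478512.
d = −(3/4) ln(1 − 4p/3) = −0.75 ln(1 − 0.638016) = −0.75 ln(0.361984)
  = −0.75 × (-1.016155) = 0.762116 substitutions/site.

0.762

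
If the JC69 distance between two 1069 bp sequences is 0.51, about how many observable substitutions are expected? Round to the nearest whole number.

Invert JC69: p = (3/4)(1 − e^(−4d/3)) = 0.75 × (1 − e^(-0.68)) = 0.75 × (1 − 0.506617) = 0.370037.
Expected differing sites = pL ≈ 0.370037 × 1069 = 395.569553 ≈ 396.

396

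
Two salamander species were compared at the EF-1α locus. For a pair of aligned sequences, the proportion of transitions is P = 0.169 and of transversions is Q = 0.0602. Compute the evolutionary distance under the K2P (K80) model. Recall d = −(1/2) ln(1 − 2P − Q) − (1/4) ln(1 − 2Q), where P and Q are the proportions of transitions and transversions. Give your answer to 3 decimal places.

0.286

Under the Kimura two-parameter model, d = −½ ln(1 − 2P − Q) − ¼ ln(1 − 2Q).
1 − 2P − Q = 0.6018, giving −½ ln(0.6018) = 0.253915.
1 − 2Q = 0.8796, giving −¼ ln(0.8796) = 0.032072.
d = 0.253915 + 0.032072 = 0.285987.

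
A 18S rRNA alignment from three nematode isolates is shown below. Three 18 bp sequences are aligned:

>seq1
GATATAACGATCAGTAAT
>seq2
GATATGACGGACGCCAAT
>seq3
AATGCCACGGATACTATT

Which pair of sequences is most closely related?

seq1–seq2: 6/18 differ, p = 0.333, d = 0.441.
seq1–seq3: 9/18 differ, p = 0.500, d = 0.824.
seq2–seq3: 8/18 differ, p = 0.444, d = 0.673.
The smallest distance is between seq1 and seq2.

seq1 and seq2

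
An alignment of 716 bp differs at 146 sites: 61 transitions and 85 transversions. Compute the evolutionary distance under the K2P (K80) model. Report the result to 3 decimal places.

P = 61/716 ≈ 0.085196 and Q = 85/716 ≈ 0.118715.
Under the Kimura two-parameter model, d = −½ ln(1 − 2P − Q) − ¼ ln(1 − 2Q).
1 − 2P − Q = 0.710893, giving −½ ln(0.710893) = 0.170617.
1 − 2Q = 0.76257, giving −¼ ln(0.76257) = 0.067765.
d = 0.170617 + 0.067765 = 0.238382.

0.238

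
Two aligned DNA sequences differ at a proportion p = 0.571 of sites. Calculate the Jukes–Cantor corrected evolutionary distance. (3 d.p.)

d = −(3/4) ln(1 − 4p/3) = −0.75 ln(1 − 0.761333) = −0.75 ln(0.238667)
  = −0.75 × (-1.432686) = 1.074515 substitutions/site.

1.075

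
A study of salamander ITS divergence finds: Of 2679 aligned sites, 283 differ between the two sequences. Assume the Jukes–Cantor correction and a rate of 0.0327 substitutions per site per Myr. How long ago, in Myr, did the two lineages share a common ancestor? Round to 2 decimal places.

1.74

p = 283/2679 ≈ 0.105636.
d = −(3/4) ln(1 − 4p/3) = −0.75 ln(1 − 0.140848) = −0.75 ln(0.859152)
  = −0.75 × (-0.151809) = 0.113857 substitutions/site.
Under a molecular clock d = 2μt, so t = d/(2μ) = 0.113857 / (2 × 0.0327) = 1.74 Myr.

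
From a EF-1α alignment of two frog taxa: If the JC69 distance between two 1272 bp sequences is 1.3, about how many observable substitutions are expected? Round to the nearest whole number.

Invert JC69: p = (3/4)(1 − e^(−4d/3)) = 0.75 × (1 − e^(-1.733333)) = 0.75 × (1 − 0.176695) = 0.617479.
Expected differing sites = pL ≈ 0.617479 × 1272 = 785.433288 ≈ 785.

785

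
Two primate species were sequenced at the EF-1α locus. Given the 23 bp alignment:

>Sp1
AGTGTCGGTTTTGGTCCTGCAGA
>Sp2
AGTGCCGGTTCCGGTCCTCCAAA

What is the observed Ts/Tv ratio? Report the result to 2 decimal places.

Transitions are A↔G and C↔T; transversions are all other mismatches.
Transitions: 4. Transversions: 1.
R = 4/1 = 4.00.

4.00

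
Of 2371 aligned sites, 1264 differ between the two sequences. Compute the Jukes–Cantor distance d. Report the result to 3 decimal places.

0.931

p = 1264/2371 ≈ 0.533108.
d = −(3/4) ln(1 − 4p/3) = −0.75 ln(1 − 0.710811) = −0.75 ln(0.289189)
  = −0.75 × (-1.240675) = 0.930506 substitutions/site.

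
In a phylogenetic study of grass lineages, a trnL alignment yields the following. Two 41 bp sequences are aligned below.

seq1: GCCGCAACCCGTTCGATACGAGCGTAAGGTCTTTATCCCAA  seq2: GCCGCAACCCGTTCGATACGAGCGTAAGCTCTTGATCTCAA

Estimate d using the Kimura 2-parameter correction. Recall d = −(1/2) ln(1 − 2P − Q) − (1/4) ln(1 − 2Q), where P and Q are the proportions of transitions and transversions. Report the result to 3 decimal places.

0.077

Of 41 sites, 1 differences are transitions and 2 are transversions, so P = 1/41 ≈ 0.02439 and Q = 2/41 ≈ 0.04878.
Under the Kimura two-parameter model, d = −½ ln(1 − 2P − Q) − ¼ ln(1 − 2Q).
1 − 2P − Q = 0.90244, giving −½ ln(0.90244) = 0.051327.
1 − 2Q = 0.90244, giving −¼ ln(0.90244) = 0.025663.
d = 0.051327 + 0.025663 = 0.076990.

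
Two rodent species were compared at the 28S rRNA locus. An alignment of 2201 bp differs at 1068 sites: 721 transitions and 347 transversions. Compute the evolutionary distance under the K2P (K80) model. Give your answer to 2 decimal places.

P = 721/2201 ≈ 0.327578 and Q = 347/2201 ≈ 0.157656.
Under the Kimura two-parameter model, d = −½ ln(1 − 2P − Q) − ¼ ln(1 − 2Q).
1 − 2P − Q = 0.187188, giving −½ ln(0.187188) = 0.837821.
1 − 2Q = 0.684688, giving −¼ ln(0.684688) = 0.094698.
d = 0.837821 + 0.094698 = 0.932519.

0.93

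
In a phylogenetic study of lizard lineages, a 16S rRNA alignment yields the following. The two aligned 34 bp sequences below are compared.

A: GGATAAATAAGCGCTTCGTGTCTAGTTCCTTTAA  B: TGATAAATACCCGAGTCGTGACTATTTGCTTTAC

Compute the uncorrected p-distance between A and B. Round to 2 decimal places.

The sequences differ at 9 of 34 positions (sites 1, 10, 11, 14, 15, 21, 25, 28, 34).
p = 9/34 = 0.264705… ≈ 0.26 (to 2 d.p.).

0.26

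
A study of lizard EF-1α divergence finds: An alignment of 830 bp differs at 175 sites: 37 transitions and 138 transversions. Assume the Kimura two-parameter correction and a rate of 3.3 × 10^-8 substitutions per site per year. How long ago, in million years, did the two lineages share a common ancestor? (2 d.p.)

3.77

P = 37/830 ≈ 0.044578 and Q = 138/830 ≈ 0.166265.
Under the Kimura two-parameter model, d = −½ ln(1 − 2P − Q) − ¼ ln(1 − 2Q).
1 − 2P − Q = 0.744579, giving −½ ln(0.744579) = 0.147468.
1 − 2Q = 0.66747, giving −¼ ln(0.66747) = 0.101065.
d = 0.147468 + 0.101065 = 0.248533.
Under a molecular clock d = 2μt, so t = d/(2μ) = 0.248533 / (2 × 3.3 × 10^-8) = 3.77 million years.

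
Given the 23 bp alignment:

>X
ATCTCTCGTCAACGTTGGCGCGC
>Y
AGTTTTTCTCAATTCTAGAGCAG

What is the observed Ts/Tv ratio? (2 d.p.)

1.40

Transitions are A↔G and C↔T; transversions are all other mismatches.
Transitions: 7. Transversions: 5.
R = 7/5 = 1.40.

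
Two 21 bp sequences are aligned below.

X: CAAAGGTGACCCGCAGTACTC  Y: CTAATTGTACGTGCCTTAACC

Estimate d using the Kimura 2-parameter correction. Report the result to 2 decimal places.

Of 21 sites, 2 differences are transitions and 9 are transversions, so P = 2/21 ≈ 0.095238 and Q = 9/21 ≈ 0.428571.
Under the Kimura two-parameter model, d = −½ ln(1 − 2P − Q) − ¼ ln(1 − 2Q).
1 − 2P − Q = 0.380953, giving −½ ln(0.380953) = 0.482540.
1 − 2Q = 0.142858, giving −¼ ln(0.142858) = 0.486476.
d = 0.482540 + 0.486476 = 0.969016.

0.97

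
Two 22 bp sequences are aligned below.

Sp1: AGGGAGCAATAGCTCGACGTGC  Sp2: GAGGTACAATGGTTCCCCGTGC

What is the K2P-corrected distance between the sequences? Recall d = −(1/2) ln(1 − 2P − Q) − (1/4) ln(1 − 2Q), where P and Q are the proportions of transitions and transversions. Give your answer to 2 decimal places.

Of 22 sites, 5 differences are transitions and 3 are transversions, so P = 5/22 ≈ 0.227273 and Q = 3/22 ≈ 0.136364.
Under the Kimura two-parameter model, d = −½ ln(1 − 2P − Q) − ¼ ln(1 − 2Q).
1 − 2P − Q = 0.40909, giving −½ ln(0.40909) = 0.446910.
1 − 2Q = 0.727272, giving −¼ ln(0.727272) = 0.079614.
d = 0.446910 + 0.079614 = 0.526524.

0.53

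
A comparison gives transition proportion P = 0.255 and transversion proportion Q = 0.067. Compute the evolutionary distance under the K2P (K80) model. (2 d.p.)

0.47

Under the Kimura two-parameter model, d = −½ ln(1 − 2P − Q) − ¼ ln(1 − 2Q).
1 − 2P − Q = 0.423, giving −½ ln(0.423) = 0.430192.
1 − 2Q = 0.866, giving −¼ ln(0.866) = 0.035968.
d = 0.430192 + 0.035968 = 0.466160.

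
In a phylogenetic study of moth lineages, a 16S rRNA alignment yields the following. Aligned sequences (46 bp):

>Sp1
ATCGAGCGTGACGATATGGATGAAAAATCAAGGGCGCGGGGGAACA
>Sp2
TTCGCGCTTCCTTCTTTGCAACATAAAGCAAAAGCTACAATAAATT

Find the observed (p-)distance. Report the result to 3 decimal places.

0.543

The sequences differ at 25 of 46 positions.
p = 25/46 = 0.543478… ≈ 0.543 (to 3 d.p.).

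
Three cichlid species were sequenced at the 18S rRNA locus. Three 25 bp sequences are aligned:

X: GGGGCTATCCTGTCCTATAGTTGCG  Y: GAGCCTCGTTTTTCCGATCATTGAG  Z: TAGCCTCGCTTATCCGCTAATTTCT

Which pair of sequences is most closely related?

X–Y: 11/25 differ, p = 0.440, d = 0.663.
X–Z: 12/25 differ, p = 0.480, d = 0.766.
Y–Z: 8/25 differ, p = 0.320, d = 0.417.
The smallest distance is between Y and Z.

Y and Z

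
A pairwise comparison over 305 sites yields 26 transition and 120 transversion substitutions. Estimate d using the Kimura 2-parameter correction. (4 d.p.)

P = 26/305 ≈ 0.085246 and Q = 120/305 ≈ 0.393443.
Under the Kimura two-parameter model, d = −½ ln(1 − 2P − Q) − ¼ ln(1 − 2Q).
1 − 2P − Q = 0.436065, giving −½ ln(0.436065) = 0.414982.
1 − 2Q = 0.213114, giving −¼ ln(0.213114) = 0.386482.
d = 0.414982 + 0.386482 = 0.801464.

0.8015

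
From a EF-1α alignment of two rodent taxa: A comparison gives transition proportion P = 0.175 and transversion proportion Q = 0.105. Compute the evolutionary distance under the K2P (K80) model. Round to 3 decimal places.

Under the Kimura two-parameter model, d = −½ ln(1 − 2P − Q) − ¼ ln(1 − 2Q).
1 − 2P − Q = 0.545, giving −½ ln(0.545) = 0.303485.
1 − 2Q = 0.79, giving −¼ ln(0.79) = 0.058931.
d = 0.303485 + 0.058931 = 0.362416.

0.362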